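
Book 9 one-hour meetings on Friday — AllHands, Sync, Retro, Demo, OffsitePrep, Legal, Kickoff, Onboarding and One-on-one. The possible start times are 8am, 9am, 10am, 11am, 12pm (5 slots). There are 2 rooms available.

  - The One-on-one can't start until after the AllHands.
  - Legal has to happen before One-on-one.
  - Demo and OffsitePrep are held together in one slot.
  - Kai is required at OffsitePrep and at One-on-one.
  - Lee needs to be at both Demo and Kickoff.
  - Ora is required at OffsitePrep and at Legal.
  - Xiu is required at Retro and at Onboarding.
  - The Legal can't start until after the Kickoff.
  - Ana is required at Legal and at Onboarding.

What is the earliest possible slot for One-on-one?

Precedence pushes One-on-one to at least 10am.
One-on-one at 10am is achievable: Retro=10am, Kickoff=8am, Demo=11am, Onboarding=12pm, AllHands=8am, OffsitePrep=11am, Sync=9am, Legal=9am, One-on-one=10am.

10am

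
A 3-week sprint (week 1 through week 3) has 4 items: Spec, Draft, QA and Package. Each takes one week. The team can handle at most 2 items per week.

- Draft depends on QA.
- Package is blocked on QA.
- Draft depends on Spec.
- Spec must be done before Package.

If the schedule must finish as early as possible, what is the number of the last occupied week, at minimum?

The precedence chain requires at least 2 distinct weeks.
With at most 2 per week and 4 tasks, at least 2 weeks are needed.
2 works (last occupied week: week 2): for example QA=week 1, Draft=week 2, Package=week 2, Spec=week 1.

week 2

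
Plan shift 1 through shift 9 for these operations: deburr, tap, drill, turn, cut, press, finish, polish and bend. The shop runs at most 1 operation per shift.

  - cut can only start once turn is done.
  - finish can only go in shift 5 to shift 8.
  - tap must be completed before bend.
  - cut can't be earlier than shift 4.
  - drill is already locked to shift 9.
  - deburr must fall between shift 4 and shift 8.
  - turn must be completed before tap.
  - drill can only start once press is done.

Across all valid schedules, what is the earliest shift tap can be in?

shift 2

Precedence pushes tap to at least shift 2; downstream work caps tap at shift 8.
tap at shift 2 is achievable: bend -> shift 7; turn -> shift 1; finish -> shift 5; deburr -> shift 4; press -> shift 3; tap -> shift 2; drill -> shift 9; polish -> shift 8; cut -> shift 6.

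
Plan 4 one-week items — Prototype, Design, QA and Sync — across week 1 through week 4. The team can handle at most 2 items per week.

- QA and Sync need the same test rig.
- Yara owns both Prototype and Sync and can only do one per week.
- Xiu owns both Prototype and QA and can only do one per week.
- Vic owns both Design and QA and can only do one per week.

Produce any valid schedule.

Prototype=week 1; QA=week 2; Design=week 1; Sync=week 3

Checking: Design(week 1) != QA(week 2); QA(week 2) != Sync(week 3); Prototype(week 1) != Sync(week 3); Prototype(week 1) != QA(week 2); max 2 per week (cap 2).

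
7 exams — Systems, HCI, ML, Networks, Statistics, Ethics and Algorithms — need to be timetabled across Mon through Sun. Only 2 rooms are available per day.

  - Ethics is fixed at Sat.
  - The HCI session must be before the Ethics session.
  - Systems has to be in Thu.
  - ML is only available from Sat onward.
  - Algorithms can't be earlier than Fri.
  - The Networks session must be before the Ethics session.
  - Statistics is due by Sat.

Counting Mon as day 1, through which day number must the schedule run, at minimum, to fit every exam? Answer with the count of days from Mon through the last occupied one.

6

The precedence chain requires at least 2 distinct days.
With at most 2 per day and 7 exams, at least 4 days are needed.
ML can't be placed before Sat — that is day 6 counting from Mon — so the schedule must run through at least 6 days.
6 works (last occupied day: Sat): for example HCI in Mon, Statistics in Tue, Algorithms in Fri, ML in Sat, Ethics in Sat, Networks in Mon, Systems in Thu.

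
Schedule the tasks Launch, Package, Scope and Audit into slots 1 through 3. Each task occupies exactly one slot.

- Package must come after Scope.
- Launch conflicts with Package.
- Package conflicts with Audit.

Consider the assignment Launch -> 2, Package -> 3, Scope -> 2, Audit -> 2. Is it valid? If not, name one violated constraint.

Valid

Package must come after Scope — holds.
Package conflicts with Audit — holds.
Launch conflicts with Package — holds.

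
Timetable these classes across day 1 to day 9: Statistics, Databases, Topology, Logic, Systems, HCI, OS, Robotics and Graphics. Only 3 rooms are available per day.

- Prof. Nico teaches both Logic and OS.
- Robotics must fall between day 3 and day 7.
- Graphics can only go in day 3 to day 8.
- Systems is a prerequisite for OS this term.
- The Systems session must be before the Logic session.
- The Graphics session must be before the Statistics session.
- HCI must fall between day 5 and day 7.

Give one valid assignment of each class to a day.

HCI=day 5, Topology=day 1, Databases=day 1, Graphics=day 3, Statistics=day 4, OS=day 3, Robotics=day 3, Systems=day 1, Logic=day 2

Checking: Systems(day 1) before OS(day 3); Systems(day 1) before Logic(day 2); Graphics(day 3) before Statistics(day 4); Logic(day 2) != OS(day 3); Robotics=day 3 in [day 3,day 7]; Graphics=day 3 in [day 3,day 8]; HCI=day 5 in [day 5,day 7]; max 3 per day (cap 3).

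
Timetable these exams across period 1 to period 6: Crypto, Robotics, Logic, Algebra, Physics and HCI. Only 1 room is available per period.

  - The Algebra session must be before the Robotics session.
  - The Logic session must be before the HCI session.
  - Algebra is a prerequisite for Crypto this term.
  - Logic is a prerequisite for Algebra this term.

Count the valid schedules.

48

Splitting on Crypto: it can be period 3 (6), period 4 (12), period 5 (15), period 6 (15). Listing each branch's schedules as (Robotics, Logic, Algebra, Physics, HCI) by period number:
Crypto=period 3: (4,1,2,5,6) (4,1,2,6,5) (5,1,2,4,6) (5,1,2,6,4) (6,1,2,4,5) (6,1,2,5,4) — 6.
Crypto=period 4: (3,1,2,5,6) (3,1,2,6,5) (5,1,2,3,6) (5,1,2,6,3) (5,1,3,2,6) (5,1,3,6,2) (5,2,3,1,6) (6,1,2,3,5) (6,1,2,5,3) (6,1,3,2,5) (6,1,3,5,2) (6,2,3,1,5) — 12.
Crypto=period 5: (3,1,2,4,6) (3,1,2,6,4) (4,1,2,3,6) (4,1,2,6,3) (4,1,3,2,6) (4,1,3,6,2) (4,2,3,1,6) (6,1,2,3,4) (6,1,2,4,3) (6,1,3,2,4) (6,1,3,4,2) (6,1,4,2,3) (6,1,4,3,2) (6,2,3,1,4) (6,2,4,1,3) — 15.
Crypto=period 6: (3,1,2,4,5) (3,1,2,5,4) (4,1,2,3,5) (4,1,2,5,3) (4,1,3,2,5) (4,1,3,5,2) (4,2,3,1,5) (5,1,2,3,4) (5,1,2,4,3) (5,1,3,2,4) (5,1,3,4,2) (5,1,4,2,3) (5,1,4,3,2) (5,2,3,1,4) (5,2,4,1,3) — 15.
Summing: 6 + 12 + 15 + 15 = 48.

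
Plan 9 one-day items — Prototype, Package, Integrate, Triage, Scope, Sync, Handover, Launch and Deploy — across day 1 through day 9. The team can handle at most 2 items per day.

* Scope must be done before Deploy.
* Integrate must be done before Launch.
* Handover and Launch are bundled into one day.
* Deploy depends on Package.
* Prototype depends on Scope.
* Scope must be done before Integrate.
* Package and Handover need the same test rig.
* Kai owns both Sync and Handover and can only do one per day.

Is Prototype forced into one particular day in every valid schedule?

No

Prototype can be day 2 (e.g. Package -> day 1; Integrate -> day 2; Handover -> day 4; Launch -> day 4; Deploy -> day 3; Prototype -> day 2; Sync -> day 5; Scope -> day 1; Triage -> day 3) or day 3 (e.g. Scope=day 1, Deploy=day 2, Prototype=day 3, Package=day 1, Handover=day 4, Sync=day 5, Triage=day 3, Launch=day 4, Integrate=day 2).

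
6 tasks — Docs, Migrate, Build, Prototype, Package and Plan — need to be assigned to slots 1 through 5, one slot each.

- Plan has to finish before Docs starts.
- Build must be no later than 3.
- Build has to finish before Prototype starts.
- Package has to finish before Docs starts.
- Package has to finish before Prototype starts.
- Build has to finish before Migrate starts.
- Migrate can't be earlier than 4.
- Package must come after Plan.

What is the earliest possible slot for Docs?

Precedence pushes Docs to at least 3.
Docs at 3 is achievable: Build -> 1, Package -> 2, Docs -> 3, Plan -> 1, Migrate -> 4, Prototype -> 3.

3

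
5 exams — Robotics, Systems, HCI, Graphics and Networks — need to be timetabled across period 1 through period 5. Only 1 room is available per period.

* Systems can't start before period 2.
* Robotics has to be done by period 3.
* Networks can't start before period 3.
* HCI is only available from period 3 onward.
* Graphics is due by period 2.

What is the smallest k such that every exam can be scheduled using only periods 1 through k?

5 periods

With at most 1 per period and 5 exams, at least 5 periods are needed.
HCI can't be placed before period 3, so the schedule must run through at least period 3.
5 works (last occupied period: period 5): for example Graphics=period 1; Robotics=period 2; Systems=period 5; HCI=period 3; Networks=period 4.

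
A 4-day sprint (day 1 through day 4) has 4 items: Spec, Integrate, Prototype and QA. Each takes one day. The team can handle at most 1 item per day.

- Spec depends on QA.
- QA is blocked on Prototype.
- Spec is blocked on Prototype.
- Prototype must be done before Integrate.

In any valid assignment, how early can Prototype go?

day 1

Downstream work caps Prototype at day 2.
Prototype at day 1 is achievable: QA -> day 2, Integrate -> day 4, Prototype -> day 1, Spec -> day 3.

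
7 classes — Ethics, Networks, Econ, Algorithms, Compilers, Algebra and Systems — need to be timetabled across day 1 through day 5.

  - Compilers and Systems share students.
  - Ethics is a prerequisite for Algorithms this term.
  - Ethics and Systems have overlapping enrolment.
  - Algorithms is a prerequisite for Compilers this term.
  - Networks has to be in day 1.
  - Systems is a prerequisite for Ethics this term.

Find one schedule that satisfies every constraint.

Networks=day 1; Systems=day 1; Algebra=day 1; Ethics=day 2; Econ=day 1; Compilers=day 4; Algorithms=day 3

Checking: Ethics(day 2) before Algorithms(day 3); Systems(day 1) before Ethics(day 2); Algorithms(day 3) before Compilers(day 4); Ethics(day 2) != Systems(day 1); Compilers(day 4) != Systems(day 1); Networks=day 1 in [day 1,day 1].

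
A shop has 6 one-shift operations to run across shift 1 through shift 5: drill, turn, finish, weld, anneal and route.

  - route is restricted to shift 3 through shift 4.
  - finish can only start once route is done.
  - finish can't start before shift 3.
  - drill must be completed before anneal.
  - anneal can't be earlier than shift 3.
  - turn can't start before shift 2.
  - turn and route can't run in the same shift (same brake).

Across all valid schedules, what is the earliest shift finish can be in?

Finish is available from shift 3; precedence pushes finish to at least shift 4.
finish at shift 4 is achievable: anneal in shift 3; route in shift 3; weld in shift 1; turn in shift 2; finish in shift 4; drill in shift 1.

shift 4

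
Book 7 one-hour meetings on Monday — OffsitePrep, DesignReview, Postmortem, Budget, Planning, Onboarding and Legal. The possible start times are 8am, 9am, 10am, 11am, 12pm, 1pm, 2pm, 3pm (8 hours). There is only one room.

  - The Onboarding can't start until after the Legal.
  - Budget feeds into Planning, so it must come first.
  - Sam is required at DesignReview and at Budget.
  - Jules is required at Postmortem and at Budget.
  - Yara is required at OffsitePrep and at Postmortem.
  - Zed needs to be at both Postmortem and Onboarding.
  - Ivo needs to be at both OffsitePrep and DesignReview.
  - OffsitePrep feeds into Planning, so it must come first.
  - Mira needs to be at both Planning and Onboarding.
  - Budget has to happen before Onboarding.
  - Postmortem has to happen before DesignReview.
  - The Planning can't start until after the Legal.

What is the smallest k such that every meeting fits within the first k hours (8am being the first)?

7 hours

The precedence chain requires at least 2 distinct hours.
With at most 1 per hour and 7 meetings, at least 7 hours are needed.
7 works (last occupied hour: 2pm): for example Budget in 8am, Planning in 11am, Onboarding in 12pm, Legal in 9am, OffsitePrep in 10am, Postmortem in 1pm, DesignReview in 2pm.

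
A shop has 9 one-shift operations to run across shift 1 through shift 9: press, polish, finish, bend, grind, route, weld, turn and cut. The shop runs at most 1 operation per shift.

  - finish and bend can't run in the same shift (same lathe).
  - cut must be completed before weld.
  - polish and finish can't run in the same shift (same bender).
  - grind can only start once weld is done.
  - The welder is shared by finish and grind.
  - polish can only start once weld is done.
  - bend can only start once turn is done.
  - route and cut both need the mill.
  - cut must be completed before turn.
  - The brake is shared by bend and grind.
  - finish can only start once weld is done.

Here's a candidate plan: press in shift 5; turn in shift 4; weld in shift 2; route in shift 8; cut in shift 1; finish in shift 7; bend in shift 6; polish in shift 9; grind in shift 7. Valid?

The brake is shared by bend and grind — holds.
cut must be completed before turn — holds.
polish and finish can't run in the same shift (same bender) — holds.
route and cut both need the mill — holds.
finish and bend can't run in the same shift (same lathe) — holds.
finish can only start once weld is done — holds.
polish can only start once weld is done — holds.
cut must be completed before weld — holds.
bend can only start once turn is done — holds.
grind can only start once weld is done — holds.
The welder is shared by finish and grind — violated.
The shop runs at most 1 operation per shift — violated.

Invalid. The welder is shared by finish and grind.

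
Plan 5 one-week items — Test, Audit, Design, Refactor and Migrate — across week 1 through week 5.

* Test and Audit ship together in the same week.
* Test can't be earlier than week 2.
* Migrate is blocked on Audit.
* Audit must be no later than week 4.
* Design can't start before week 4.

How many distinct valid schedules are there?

60

Splitting on Test: it can be week 2 (30), week 3 (20), week 4 (10). Listing each branch's schedules as (Audit, Design, Refactor, Migrate) by week number:
Test=week 2: (2,4,1,3) (2,4,1,4) (2,4,1,5) (2,4,2,3) (2,4,2,4) (2,4,2,5) (2,4,3,3) (2,4,3,4) (2,4,3,5) (2,4,4,3) (2,4,4,4) (2,4,4,5) (2,4,5,3) (2,4,5,4) (2,4,5,5) (2,5,1,3) (2,5,1,4) (2,5,1,5) (2,5,2,3) (2,5,2,4) (2,5,2,5) (2,5,3,3) (2,5,3,4) (2,5,3,5) (2,5,4,3) (2,5,4,4) (2,5,4,5) (2,5,5,3) (2,5,5,4) (2,5,5,5) — 30.
Test=week 3: (3,4,1,4) (3,4,1,5) (3,4,2,4) (3,4,2,5) (3,4,3,4) (3,4,3,5) (3,4,4,4) (3,4,4,5) (3,4,5,4) (3,4,5,5) (3,5,1,4) (3,5,1,5) (3,5,2,4) (3,5,2,5) (3,5,3,4) (3,5,3,5) (3,5,4,4) (3,5,4,5) (3,5,5,4) (3,5,5,5) — 20.
Test=week 4: (4,4,1,5) (4,4,2,5) (4,4,3,5) (4,4,4,5) (4,4,5,5) (4,5,1,5) (4,5,2,5) (4,5,3,5) (4,5,4,5) (4,5,5,5) — 10.
Summing: 30 + 20 + 10 = 60.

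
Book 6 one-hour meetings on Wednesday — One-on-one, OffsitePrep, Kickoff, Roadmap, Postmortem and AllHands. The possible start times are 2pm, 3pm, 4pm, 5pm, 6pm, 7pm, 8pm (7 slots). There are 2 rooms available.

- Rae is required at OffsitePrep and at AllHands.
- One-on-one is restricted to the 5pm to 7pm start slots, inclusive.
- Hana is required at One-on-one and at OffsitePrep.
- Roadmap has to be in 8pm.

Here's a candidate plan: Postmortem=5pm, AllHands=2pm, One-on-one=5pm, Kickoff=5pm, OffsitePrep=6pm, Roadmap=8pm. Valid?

No. There are 2 rooms available is not satisfied.

There are 2 rooms available — violated.
Hana is required at One-on-one and at OffsitePrep — holds.
Roadmap has to be in 8pm — holds.
One-on-one is restricted to the 5pm to 7pm start slots, inclusive — holds.
Rae is required at OffsitePrep and at AllHands — holds.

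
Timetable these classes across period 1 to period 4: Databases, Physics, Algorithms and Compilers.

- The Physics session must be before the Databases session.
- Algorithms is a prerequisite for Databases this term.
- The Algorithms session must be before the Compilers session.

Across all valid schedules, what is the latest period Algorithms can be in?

period 3

Downstream work caps Algorithms at period 3.
Algorithms at period 3 is achievable: Physics in period 1; Algorithms in period 3; Compilers in period 4; Databases in period 4.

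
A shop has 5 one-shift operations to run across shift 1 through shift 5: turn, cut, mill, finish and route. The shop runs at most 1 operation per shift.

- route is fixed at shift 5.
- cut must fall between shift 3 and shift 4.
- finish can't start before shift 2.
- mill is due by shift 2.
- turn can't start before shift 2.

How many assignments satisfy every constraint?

4

Enumerating: finish -> shift 4; mill -> shift 1; cut -> shift 3; turn -> shift 2; route -> shift 5 | mill=shift 1, finish=shift 2, cut=shift 3, turn=shift 4, route=shift 5 | cut=shift 4; mill=shift 1; finish=shift 3; route=shift 5; turn=shift 2 | route=shift 5, mill=shift 1, cut=shift 4, turn=shift 3, finish=shift 2.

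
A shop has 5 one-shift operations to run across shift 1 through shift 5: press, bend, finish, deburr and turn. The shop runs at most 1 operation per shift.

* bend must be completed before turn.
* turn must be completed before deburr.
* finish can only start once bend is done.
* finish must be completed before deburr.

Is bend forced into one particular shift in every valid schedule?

No

bend can be shift 1 (e.g. finish -> shift 2, deburr -> shift 4, press -> shift 5, turn -> shift 3, bend -> shift 1) or shift 2 (e.g. deburr -> shift 5, turn -> shift 4, bend -> shift 2, finish -> shift 3, press -> shift 1).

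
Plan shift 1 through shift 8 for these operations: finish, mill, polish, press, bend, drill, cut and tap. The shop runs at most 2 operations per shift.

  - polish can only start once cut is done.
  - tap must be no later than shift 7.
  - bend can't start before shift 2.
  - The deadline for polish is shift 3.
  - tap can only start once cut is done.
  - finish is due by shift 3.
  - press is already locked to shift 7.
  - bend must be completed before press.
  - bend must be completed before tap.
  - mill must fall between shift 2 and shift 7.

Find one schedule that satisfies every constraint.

finish in shift 1, mill in shift 2, polish in shift 2, tap in shift 4, bend in shift 3, cut in shift 1, press in shift 7, drill in shift 3

Checking: cut(shift 1) before tap(shift 4); bend(shift 3) before tap(shift 4); cut(shift 1) before polish(shift 2); bend(shift 3) before press(shift 7); polish=shift 2 in [shift 1,shift 3]; finish=shift 1 in [shift 1,shift 3]; bend=shift 3 in [shift 2,shift 8]; tap=shift 4 in [shift 1,shift 7]; mill=shift 2 in [shift 2,shift 7]; press=shift 7 in [shift 7,shift 7]; max 2 per shift (cap 2).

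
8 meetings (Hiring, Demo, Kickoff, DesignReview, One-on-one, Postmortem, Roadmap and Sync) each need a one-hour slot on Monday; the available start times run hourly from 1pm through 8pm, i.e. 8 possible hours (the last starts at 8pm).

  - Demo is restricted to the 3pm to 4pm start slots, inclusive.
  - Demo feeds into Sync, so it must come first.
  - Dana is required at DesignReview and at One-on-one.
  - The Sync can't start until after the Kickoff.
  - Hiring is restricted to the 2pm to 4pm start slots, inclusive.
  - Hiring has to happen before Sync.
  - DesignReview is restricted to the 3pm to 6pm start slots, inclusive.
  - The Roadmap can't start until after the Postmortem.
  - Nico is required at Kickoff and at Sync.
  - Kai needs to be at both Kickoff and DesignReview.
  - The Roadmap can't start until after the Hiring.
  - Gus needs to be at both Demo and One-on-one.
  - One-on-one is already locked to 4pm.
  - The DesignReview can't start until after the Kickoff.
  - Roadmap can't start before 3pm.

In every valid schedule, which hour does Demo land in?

3pm

Demo's window is 3pm–4pm.
One-on-one is fixed at 4pm, and Demo can't share a hour with One-on-one.
So Demo must be 3pm.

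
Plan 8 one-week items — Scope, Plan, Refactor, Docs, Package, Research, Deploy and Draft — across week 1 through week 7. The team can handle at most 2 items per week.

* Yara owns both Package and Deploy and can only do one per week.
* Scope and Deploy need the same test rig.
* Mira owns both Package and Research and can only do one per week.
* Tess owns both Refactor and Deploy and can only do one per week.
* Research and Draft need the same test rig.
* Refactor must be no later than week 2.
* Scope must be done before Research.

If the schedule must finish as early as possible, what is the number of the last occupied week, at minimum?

week 4

The precedence chain requires at least 2 distinct weeks.
With at most 2 per week and 8 tasks, at least 4 weeks are needed.
4 works (last occupied week: week 4): for example Refactor=week 1, Draft=week 4, Package=week 3, Scope=week 1, Deploy=week 4, Plan=week 2, Docs=week 3, Research=week 2.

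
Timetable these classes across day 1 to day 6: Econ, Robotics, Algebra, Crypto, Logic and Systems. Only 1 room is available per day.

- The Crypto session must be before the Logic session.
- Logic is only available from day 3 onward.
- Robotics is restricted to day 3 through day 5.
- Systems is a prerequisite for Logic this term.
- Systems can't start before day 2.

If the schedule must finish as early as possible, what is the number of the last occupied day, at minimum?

The precedence chain requires at least 2 distinct days.
With at most 1 per day and 6 classes, at least 6 days are needed.
Robotics can't be placed before day 3, so the schedule must run through at least day 3.
6 works (last occupied day: day 6): for example Algebra=day 6, Robotics=day 3, Logic=day 4, Crypto=day 1, Systems=day 2, Econ=day 5.

day 6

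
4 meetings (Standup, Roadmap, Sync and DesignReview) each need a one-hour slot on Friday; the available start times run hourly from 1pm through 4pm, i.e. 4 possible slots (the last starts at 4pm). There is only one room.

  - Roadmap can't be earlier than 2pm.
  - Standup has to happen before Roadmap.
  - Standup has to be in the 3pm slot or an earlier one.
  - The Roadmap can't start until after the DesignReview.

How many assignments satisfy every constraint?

8

Splitting on Standup: it can be 1pm (3), 2pm (3), 3pm (2). Listing each branch's schedules as (Roadmap, Sync, DesignReview):
Standup=1pm: (3pm,4pm,2pm) (4pm,2pm,3pm) (4pm,3pm,2pm) — 3.
Standup=2pm: (3pm,4pm,1pm) (4pm,1pm,3pm) (4pm,3pm,1pm) — 3.
Standup=3pm: (4pm,1pm,2pm) (4pm,2pm,1pm) — 2.
Summing: 3 + 3 + 2 = 8.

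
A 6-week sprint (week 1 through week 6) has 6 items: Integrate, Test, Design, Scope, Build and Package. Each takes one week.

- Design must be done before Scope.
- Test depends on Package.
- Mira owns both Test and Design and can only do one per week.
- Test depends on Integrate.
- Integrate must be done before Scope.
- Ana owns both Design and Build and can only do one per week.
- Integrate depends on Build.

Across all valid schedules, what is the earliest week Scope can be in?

week 3

Precedence pushes Scope to at least week 3.
Scope at week 3 is achievable: Integrate=week 2; Design=week 2; Package=week 1; Test=week 3; Scope=week 3; Build=week 1.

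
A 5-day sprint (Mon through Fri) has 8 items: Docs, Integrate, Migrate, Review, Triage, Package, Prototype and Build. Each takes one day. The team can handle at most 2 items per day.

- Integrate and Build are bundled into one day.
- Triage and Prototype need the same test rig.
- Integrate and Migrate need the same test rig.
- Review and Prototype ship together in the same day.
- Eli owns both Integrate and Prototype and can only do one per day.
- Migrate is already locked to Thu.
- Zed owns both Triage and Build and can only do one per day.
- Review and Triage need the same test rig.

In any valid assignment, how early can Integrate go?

Mon

Integrate at Mon is achievable: Review=Wed; Build=Mon; Package=Thu; Prototype=Wed; Triage=Tue; Migrate=Thu; Integrate=Mon; Docs=Tue.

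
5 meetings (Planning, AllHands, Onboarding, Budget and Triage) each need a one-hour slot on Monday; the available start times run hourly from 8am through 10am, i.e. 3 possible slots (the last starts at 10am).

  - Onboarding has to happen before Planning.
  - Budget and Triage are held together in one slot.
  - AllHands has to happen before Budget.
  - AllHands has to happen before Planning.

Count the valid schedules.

8

Splitting on Planning: it can be 9am (2), 10am (6). Listing each branch's schedules as (AllHands, Onboarding, Budget, Triage):
Planning=9am: (8am,8am,9am,9am) (8am,8am,10am,10am) — 2.
Planning=10am: (8am,8am,9am,9am) (8am,8am,10am,10am) (8am,9am,9am,9am) (8am,9am,10am,10am) (9am,8am,10am,10am) (9am,9am,10am,10am) — 6.
Summing: 2 + 6 = 8.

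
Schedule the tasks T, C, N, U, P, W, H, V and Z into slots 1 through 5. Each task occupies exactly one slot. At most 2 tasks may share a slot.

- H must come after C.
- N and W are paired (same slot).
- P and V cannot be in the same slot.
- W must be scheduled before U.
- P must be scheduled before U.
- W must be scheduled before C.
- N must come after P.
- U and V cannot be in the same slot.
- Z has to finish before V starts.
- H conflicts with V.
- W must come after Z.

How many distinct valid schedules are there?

31

Splitting on T: it can be 1 (3), 2 (5), 3 (6), 4 (8), 5 (9). Listing each branch's schedules as (C, N, U, P, W, H, V, Z):
T=1: (4,3,5,1,3,5,4,2) (4,3,5,2,3,5,4,1) (4,3,5,2,3,5,4,2) — 3.
T=2: (4,3,4,1,3,5,2,1) (4,3,5,1,3,5,2,1) (4,3,5,1,3,5,4,1) (4,3,5,1,3,5,4,2) (4,3,5,2,3,5,4,1) — 5.
T=3: (3,2,4,1,2,4,5,1) (3,2,5,1,2,5,4,1) (4,2,3,1,2,5,4,1) (4,2,4,1,2,5,3,1) (4,2,5,1,2,5,3,1) (4,2,5,1,2,5,4,1) — 6.
T=4: (3,2,3,1,2,4,5,1) (3,2,3,1,2,5,4,1) (3,2,4,1,2,5,3,1) (3,2,5,1,2,4,3,1) (3,2,5,1,2,5,3,1) (3,2,5,1,2,5,4,1) (4,2,5,1,2,5,3,1) (4,3,5,1,3,5,2,1) — 8.
T=5: (3,2,3,1,2,4,5,1) (3,2,3,1,2,5,4,1) (3,2,4,1,2,4,3,1) (3,2,4,1,2,4,5,1) (3,2,4,1,2,5,3,1) (3,2,5,1,2,4,3,1) (4,2,3,1,2,5,4,1) (4,2,4,1,2,5,3,1) (4,3,4,1,3,5,2,1) — 9.
Summing: 3 + 5 + 6 + 8 + 9 = 31.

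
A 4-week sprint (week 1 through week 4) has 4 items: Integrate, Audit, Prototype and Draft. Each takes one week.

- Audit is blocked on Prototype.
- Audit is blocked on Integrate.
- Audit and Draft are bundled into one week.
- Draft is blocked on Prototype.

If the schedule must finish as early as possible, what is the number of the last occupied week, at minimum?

week 2

The precedence chain requires at least 2 distinct weeks.
2 works (last occupied week: week 2): for example Integrate in week 1; Draft in week 2; Audit in week 2; Prototype in week 1.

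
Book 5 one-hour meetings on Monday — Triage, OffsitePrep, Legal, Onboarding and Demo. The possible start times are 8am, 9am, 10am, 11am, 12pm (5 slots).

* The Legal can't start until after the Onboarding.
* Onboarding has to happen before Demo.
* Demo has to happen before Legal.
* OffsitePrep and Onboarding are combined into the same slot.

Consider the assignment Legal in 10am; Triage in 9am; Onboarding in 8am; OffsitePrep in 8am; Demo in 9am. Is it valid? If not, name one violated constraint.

Onboarding has to happen before Demo — holds.
The Legal can't start until after the Onboarding — holds.
OffsitePrep and Onboarding are combined into the same slot — holds.
Demo has to happen before Legal — holds.

Yes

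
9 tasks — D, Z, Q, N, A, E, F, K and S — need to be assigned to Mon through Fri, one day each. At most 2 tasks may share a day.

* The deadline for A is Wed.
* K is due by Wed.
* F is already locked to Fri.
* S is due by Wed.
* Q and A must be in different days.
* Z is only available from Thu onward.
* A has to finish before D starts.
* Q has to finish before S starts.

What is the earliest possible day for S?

Tue

Precedence pushes S to at least Tue; S's own window allows nothing later than Wed.
S at Tue is achievable: Z -> Thu, E -> Thu, F -> Fri, N -> Wed, K -> Mon, S -> Tue, D -> Wed, A -> Tue, Q -> Mon.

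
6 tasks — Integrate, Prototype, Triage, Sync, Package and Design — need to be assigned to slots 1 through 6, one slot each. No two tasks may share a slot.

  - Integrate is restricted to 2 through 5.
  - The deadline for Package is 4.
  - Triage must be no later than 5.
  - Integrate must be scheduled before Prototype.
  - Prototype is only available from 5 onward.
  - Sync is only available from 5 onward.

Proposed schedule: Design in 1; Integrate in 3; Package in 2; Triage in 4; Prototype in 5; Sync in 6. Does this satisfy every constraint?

Integrate is restricted to 2 through 5 — holds.
Integrate must be scheduled before Prototype — holds.
Sync is only available from 5 onward — holds.
Prototype is only available from 5 onward — holds.
The deadline for Package is 4 — holds.
Triage must be no later than 5 — holds.
No two tasks may share a slot — holds.

Valid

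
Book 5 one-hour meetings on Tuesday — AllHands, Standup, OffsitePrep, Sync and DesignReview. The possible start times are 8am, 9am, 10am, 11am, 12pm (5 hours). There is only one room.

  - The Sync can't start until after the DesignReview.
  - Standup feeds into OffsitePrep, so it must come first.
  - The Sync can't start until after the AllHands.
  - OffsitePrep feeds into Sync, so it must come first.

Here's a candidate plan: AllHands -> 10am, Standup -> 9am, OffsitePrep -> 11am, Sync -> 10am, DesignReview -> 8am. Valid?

Invalid. There is only one room.

OffsitePrep feeds into Sync, so it must come first — violated.
There is only one room — violated.
Standup feeds into OffsitePrep, so it must come first — holds.
The Sync can't start until after the DesignReview — holds.
The Sync can't start until after the AllHands — violated.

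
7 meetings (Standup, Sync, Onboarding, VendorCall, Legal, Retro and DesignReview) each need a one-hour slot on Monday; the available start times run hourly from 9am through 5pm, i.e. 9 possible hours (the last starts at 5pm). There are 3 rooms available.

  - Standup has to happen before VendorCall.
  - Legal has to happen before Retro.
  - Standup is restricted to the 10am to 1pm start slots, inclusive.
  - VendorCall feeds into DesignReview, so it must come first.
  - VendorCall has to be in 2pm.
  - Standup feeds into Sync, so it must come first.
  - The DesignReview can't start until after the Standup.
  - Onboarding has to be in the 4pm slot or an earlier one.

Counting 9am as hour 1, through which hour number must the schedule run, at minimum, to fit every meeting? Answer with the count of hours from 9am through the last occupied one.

7

The precedence chain requires at least 3 distinct hours.
With at most 3 per hour and 7 meetings, at least 3 hours are needed.
Propagating the time windows through the other constraints, DesignReview can't land before 3pm — that is hour 7 counting from 9am — so the schedule must run through at least 7 hours.
7 works (last occupied hour: 3pm): for example Standup=10am, Retro=10am, Legal=9am, Sync=11am, DesignReview=3pm, Onboarding=9am, VendorCall=2pm.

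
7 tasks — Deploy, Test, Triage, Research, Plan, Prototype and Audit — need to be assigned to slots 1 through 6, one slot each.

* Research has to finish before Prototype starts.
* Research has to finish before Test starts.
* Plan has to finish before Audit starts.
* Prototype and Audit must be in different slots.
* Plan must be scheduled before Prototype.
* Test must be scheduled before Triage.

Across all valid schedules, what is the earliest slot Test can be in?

Precedence pushes Test to at least 2; downstream work caps Test at 5.
Test at 2 is achievable: Triage in 3; Plan in 1; Deploy in 1; Test in 2; Prototype in 2; Research in 1; Audit in 3.

2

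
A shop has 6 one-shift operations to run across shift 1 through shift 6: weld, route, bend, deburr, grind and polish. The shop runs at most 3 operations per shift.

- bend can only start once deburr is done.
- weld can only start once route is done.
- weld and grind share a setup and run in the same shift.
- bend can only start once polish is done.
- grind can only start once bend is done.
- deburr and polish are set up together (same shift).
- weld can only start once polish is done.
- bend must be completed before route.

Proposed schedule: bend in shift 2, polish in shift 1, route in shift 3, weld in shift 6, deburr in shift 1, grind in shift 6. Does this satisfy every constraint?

deburr and polish are set up together (same shift) — holds.
The shop runs at most 3 operations per shift — holds.
grind can only start once bend is done — holds.
weld and grind share a setup and run in the same shift — holds.
bend must be completed before route — holds.
weld can only start once polish is done — holds.
bend can only start once polish is done — holds.
weld can only start once route is done — holds.
bend can only start once deburr is done — holds.

Yes, all constraints hold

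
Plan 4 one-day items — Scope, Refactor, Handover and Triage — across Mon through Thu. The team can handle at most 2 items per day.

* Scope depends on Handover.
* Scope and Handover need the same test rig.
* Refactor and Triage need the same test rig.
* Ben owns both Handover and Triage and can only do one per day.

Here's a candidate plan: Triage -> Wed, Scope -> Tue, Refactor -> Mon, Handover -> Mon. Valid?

Yes, all constraints hold

Ben owns both Handover and Triage and can only do one per day — holds.
Refactor and Triage need the same test rig — holds.
Scope and Handover need the same test rig — holds.
The team can handle at most 2 items per day — holds.
Scope depends on Handover — holds.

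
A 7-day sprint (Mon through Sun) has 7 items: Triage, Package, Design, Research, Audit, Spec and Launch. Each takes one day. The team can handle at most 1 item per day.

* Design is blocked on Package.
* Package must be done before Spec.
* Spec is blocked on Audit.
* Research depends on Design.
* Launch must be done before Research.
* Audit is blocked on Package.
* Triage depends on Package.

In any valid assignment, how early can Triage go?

Tue

Precedence pushes Triage to at least Tue.
Triage at Tue is achievable: Triage in Tue; Audit in Sat; Design in Wed; Spec in Sun; Package in Mon; Launch in Thu; Research in Fri.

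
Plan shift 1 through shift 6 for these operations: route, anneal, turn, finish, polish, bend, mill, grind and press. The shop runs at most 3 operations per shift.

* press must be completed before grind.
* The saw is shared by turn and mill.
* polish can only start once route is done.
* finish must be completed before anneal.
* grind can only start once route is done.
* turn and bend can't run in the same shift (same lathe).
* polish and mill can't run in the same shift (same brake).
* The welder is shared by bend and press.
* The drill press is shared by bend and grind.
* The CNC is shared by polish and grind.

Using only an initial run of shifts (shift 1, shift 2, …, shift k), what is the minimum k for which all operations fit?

The precedence chain requires at least 2 distinct shifts.
With at most 3 per shift and 9 operations, at least 3 shifts are needed.
3 works (last occupied shift: shift 3): for example mill in shift 2; route in shift 1; grind in shift 2; polish in shift 3; bend in shift 3; turn in shift 1; press in shift 1; anneal in shift 3; finish in shift 2.

3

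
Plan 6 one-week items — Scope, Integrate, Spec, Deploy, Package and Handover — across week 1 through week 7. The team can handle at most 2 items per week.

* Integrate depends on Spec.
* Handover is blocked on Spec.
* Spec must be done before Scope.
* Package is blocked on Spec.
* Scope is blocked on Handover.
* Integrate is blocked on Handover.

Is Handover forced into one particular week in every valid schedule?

Handover can be week 2 (e.g. Spec -> week 1, Handover -> week 2, Package -> week 2, Scope -> week 3, Deploy -> week 1, Integrate -> week 3) or week 3 (e.g. Deploy=week 1; Spec=week 1; Package=week 2; Scope=week 4; Handover=week 3; Integrate=week 4).

No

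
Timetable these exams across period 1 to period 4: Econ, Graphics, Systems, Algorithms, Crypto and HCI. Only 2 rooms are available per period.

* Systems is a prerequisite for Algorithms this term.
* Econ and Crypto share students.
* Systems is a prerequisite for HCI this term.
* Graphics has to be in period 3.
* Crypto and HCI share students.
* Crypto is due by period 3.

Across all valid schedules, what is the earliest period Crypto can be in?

Crypto's own window allows nothing later than period 3.
Crypto at period 1 is achievable: Algorithms=period 2; Systems=period 1; Crypto=period 1; HCI=period 2; Graphics=period 3; Econ=period 3.

period 1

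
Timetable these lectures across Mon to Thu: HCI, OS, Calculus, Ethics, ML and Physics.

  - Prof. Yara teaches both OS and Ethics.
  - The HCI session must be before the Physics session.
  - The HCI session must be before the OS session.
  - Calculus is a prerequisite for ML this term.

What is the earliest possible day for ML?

Precedence pushes ML to at least Tue.
ML at Tue is achievable: Calculus -> Mon; HCI -> Mon; ML -> Tue; Ethics -> Mon; Physics -> Tue; OS -> Tue.

Tue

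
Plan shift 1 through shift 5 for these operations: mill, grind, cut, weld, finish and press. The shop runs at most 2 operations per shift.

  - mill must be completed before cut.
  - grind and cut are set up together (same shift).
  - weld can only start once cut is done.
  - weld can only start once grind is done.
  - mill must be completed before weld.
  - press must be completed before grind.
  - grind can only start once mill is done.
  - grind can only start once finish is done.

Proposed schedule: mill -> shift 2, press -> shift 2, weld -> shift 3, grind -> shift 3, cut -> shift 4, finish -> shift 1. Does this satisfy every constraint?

weld can only start once grind is done — violated.
grind can only start once mill is done — holds.
mill must be completed before weld — holds.
mill must be completed before cut — holds.
The shop runs at most 2 operations per shift — holds.
grind can only start once finish is done — holds.
press must be completed before grind — holds.
weld can only start once cut is done — violated.
grind and cut are set up together (same shift) — violated.

Invalid. weld can only start once cut is done.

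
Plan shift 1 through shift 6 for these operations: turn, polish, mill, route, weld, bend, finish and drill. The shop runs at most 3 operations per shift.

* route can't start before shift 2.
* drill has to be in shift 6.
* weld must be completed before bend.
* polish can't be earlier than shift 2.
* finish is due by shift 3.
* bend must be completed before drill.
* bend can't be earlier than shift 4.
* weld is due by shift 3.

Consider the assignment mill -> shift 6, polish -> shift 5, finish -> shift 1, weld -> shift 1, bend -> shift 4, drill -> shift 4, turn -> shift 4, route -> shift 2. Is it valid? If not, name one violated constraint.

polish can't be earlier than shift 2 — holds.
bend can't be earlier than shift 4 — holds.
route can't start before shift 2 — holds.
weld must be completed before bend — holds.
weld is due by shift 3 — holds.
bend must be completed before drill — violated.
finish is due by shift 3 — holds.
drill has to be in shift 6 — violated.
The shop runs at most 3 operations per shift — holds.

Invalid. drill has to be in shift 6.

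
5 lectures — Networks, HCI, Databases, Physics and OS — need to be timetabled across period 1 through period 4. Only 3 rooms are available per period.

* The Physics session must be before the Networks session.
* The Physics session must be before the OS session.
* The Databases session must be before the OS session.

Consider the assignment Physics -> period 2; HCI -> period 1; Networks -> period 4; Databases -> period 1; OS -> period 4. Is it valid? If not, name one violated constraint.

The Physics session must be before the Networks session — holds.
Only 3 rooms are available per period — holds.
The Databases session must be before the OS session — holds.
The Physics session must be before the OS session — holds.

Valid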